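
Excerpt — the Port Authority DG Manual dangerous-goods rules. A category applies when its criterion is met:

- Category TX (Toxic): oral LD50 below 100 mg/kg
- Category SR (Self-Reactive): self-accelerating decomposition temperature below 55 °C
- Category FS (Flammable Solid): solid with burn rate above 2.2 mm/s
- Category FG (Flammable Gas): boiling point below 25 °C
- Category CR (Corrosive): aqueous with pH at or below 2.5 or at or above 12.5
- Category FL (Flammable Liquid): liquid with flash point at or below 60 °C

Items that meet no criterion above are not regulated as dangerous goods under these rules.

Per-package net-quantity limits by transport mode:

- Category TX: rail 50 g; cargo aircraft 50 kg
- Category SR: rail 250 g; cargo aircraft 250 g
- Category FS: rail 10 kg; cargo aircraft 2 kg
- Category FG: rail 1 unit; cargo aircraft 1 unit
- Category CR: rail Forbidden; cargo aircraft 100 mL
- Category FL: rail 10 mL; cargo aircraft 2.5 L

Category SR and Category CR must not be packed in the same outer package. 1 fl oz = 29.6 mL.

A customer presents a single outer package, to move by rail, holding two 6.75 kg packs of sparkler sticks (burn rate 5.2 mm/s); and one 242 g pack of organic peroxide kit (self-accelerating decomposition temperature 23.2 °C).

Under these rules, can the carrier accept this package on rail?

Sparkler sticks: burn rate 5.2 mm/s > 2.2 mm/s → Category FS (Flammable Solid).
Organic peroxide kit: self-accelerating decomposition temperature 23.2 °C < 55 °C → Category SR (Self-Reactive).
Category FS quantity: two 6.75 kg packs = 13.5 kg.
13.5 kg exceeds the rail limit of 10 kg for Category FS.
Category SR quantity: 242 g.
242 g ≤ 250 g (rail limit, Category SR) — within limit.
The segregation rule (Category SR with Category CR) does not apply to Category FS with Category SR.

No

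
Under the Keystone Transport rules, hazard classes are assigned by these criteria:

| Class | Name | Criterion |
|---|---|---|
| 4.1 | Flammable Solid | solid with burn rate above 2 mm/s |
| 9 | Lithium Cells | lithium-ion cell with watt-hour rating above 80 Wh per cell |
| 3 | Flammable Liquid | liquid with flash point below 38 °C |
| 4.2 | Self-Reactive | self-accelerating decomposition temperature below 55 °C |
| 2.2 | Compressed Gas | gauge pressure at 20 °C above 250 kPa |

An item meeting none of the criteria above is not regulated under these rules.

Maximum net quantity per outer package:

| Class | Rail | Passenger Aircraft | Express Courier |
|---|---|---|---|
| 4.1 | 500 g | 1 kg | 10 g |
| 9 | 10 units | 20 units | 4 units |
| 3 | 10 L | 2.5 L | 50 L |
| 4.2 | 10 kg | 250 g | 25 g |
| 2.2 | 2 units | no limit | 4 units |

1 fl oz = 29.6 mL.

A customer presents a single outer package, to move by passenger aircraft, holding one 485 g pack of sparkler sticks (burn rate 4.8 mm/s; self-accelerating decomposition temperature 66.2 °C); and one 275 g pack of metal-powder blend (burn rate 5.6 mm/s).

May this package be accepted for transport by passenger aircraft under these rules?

Yes

Burn rate 4.8 mm/s meets the Class 4.1 criterion (Flammable Solid), so the sparkler sticks are Class 4.1.
The metal-powder blend has burn rate 5.6 mm/s, which is > 2 mm/s, so it is Class 4.1 (Flammable Solid).
Class 4.1 net quantity: 485 g + 275 g = 760 g.
760 g is within the passenger aircraft limit of 1 kg for Class 4.1.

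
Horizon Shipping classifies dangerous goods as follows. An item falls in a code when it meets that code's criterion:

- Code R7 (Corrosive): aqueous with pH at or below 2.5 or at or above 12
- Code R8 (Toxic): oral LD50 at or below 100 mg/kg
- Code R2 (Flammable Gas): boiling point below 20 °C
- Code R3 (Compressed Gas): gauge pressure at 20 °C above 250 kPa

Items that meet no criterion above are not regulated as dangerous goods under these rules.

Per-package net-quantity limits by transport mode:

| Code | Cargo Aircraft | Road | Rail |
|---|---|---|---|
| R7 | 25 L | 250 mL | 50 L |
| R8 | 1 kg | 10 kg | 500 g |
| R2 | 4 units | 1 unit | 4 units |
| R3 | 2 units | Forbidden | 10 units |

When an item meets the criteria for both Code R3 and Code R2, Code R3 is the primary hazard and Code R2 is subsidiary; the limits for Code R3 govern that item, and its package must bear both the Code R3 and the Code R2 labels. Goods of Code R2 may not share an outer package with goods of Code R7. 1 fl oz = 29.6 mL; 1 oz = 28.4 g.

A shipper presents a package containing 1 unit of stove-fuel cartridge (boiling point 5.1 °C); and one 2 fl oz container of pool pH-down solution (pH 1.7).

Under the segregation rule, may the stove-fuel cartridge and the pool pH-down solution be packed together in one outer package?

No

Boiling point 5.1 °C meets the Code R2 criterion (Flammable Gas), so the stove-fuel cartridge is Code R2.
pH 1.7 meets the Code R7 criterion (Corrosive), so the pool pH-down solution is Code R7.
Code R2 and Code R7 may not share an outer package.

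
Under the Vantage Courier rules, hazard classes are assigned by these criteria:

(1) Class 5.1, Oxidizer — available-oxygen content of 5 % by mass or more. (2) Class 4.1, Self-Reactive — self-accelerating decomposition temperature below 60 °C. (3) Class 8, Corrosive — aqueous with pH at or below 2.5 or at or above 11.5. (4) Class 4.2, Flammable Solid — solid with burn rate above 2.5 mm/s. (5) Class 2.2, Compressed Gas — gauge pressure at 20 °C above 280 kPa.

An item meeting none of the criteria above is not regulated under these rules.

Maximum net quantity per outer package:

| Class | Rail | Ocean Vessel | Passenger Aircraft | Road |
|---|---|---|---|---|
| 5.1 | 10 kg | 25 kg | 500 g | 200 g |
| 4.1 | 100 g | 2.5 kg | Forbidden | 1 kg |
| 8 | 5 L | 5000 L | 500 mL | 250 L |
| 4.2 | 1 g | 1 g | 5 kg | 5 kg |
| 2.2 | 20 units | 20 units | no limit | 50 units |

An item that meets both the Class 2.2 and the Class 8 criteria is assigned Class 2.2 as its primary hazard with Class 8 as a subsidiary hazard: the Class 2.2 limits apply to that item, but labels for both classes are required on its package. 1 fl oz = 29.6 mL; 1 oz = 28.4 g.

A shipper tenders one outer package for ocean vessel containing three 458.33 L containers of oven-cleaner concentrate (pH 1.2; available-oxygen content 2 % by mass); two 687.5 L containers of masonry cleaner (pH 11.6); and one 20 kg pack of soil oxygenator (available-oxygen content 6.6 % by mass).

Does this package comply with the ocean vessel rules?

With pH 1.2 (≤ 2.5), the oven-cleaner concentrate falls in Class 8.
pH 11.6 meets the Class 8 criterion (Corrosive), so the masonry cleaner is Class 8.
The soil oxygenator has available-oxygen content 6.6 % by mass, which is ≥ 5 % by mass, so it is Class 5.1 (Oxidizer).
Class 8 net quantity: (three 458.33 L containers = 1374.99 L) + (two 687.5 L containers = 1375 L) = 2749.99 L.
2749.99 L ≤ 5000 L (ocean vessel limit, Class 8) — within limit.
Class 5.1 quantity: 20 kg.
20 kg ≤ 25 kg (ocean vessel limit, Class 5.1) — within limit.
Every hazard class is within its ocean vessel limit and no segregation rule is violated.

Yes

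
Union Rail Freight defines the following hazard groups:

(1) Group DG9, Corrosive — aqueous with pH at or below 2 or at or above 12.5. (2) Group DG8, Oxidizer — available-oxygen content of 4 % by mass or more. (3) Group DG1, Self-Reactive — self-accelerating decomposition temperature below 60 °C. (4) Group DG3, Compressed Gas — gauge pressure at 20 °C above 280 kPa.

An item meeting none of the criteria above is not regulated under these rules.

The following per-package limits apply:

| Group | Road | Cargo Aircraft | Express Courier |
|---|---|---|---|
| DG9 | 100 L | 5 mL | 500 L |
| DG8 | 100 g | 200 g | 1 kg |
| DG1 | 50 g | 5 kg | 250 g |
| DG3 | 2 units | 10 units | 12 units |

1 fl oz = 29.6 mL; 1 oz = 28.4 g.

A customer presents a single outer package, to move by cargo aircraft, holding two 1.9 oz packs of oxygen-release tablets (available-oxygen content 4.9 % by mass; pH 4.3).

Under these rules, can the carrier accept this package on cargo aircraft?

Yes

The oxygen-release tablets have available-oxygen content 4.9 % by mass, which is ≥ 4 % by mass, so they are Group DG8 (Oxidizer).
Group DG8 quantity: two 1.9 oz packs = 107.92 g.
107.92 g is within the cargo aircraft limit of 200 g for Group DG8.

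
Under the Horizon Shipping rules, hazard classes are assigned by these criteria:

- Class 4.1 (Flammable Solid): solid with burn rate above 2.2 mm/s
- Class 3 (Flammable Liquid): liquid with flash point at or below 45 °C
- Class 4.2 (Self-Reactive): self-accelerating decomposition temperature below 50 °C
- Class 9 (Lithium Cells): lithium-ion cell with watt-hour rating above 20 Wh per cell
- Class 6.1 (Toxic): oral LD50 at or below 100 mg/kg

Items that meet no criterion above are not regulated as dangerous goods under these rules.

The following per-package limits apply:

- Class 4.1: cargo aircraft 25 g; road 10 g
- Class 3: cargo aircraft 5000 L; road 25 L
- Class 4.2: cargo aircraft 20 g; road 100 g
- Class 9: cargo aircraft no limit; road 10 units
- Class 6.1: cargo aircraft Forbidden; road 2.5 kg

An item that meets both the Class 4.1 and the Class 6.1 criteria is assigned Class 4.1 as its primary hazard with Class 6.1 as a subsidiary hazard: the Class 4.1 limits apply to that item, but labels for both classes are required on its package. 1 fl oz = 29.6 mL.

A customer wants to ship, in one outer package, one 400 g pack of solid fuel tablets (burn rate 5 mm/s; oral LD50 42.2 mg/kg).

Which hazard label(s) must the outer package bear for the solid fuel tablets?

Burn rate 5 mm/s meets the Class 4.1 criterion (Flammable Solid), so the solid fuel tablets are Class 4.1.
Solid fuel tablets: oral LD50 42.2 mg/kg ≤ 100 mg/kg → Class 6.1 (Toxic).
By the precedence rule Class 4.1 is primary and Class 6.1 is subsidiary, and that rule requires both labels on the package.

Class 4.1 and 6.1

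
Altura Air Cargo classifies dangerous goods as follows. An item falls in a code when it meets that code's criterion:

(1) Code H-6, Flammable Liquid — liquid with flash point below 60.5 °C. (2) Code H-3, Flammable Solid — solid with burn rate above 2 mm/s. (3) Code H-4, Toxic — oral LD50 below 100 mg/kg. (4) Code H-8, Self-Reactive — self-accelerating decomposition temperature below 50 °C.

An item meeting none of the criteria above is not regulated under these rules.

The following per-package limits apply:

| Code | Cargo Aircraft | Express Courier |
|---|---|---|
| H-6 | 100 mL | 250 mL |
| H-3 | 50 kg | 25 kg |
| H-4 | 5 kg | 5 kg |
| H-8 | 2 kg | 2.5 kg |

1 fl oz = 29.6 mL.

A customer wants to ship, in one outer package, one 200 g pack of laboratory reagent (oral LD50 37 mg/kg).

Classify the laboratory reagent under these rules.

Code H-4

The laboratory reagent has oral LD50 37 mg/kg, which is < 100 mg/kg, so it is Code H-4 (Toxic).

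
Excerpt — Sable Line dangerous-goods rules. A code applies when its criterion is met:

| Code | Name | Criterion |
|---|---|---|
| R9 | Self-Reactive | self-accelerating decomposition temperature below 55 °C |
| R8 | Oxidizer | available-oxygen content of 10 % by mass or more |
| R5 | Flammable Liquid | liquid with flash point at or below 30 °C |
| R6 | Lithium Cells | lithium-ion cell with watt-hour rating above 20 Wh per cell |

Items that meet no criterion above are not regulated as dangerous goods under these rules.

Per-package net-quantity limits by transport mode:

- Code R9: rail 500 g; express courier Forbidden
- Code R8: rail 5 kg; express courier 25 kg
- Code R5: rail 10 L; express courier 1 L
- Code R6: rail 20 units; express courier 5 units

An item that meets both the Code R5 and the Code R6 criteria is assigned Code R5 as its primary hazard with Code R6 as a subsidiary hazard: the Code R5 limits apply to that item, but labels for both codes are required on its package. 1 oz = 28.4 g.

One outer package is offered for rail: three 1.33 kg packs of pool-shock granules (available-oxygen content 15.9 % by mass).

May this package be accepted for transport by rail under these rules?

Pool-shock granules: available-oxygen content 15.9 % by mass ≥ 10 % by mass → Code R8 (Oxidizer).
Code R8 quantity: three 1.33 kg packs = 3.99 kg.
That is within the Code R8 rail limit of 5 kg.

Yes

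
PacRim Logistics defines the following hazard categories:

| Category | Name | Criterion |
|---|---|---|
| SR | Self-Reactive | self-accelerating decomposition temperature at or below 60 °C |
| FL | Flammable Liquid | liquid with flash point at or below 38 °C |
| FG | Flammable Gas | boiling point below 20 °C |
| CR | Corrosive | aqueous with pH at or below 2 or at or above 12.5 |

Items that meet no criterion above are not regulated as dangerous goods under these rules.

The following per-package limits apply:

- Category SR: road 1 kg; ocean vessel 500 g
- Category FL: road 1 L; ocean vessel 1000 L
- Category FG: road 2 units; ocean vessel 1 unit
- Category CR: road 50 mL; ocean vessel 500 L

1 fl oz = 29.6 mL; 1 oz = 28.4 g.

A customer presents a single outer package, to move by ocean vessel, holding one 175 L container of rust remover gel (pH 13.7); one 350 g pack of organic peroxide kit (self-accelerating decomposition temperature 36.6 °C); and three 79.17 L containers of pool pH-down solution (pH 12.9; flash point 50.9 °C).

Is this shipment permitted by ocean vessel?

Yes

pH 13.7 meets the Category CR criterion (Corrosive), so the rust remover gel is Category CR.
Organic peroxide kit: self-accelerating decomposition temperature 36.6 °C ≤ 60 °C → Category SR (Self-Reactive).
With pH 12.9 (≥ 12.5), the pool pH-down solution falls in Category CR.
Total Category CR: 175 L + (three 79.17 L containers = 237.51 L) = 412.51 L.
412.51 L ≤ 500 L (ocean vessel limit, Category CR) — within limit.
Category SR quantity: 350 g.
350 g ≤ 500 g (ocean vessel limit, Category SR) — within limit.
Every hazard category is within its ocean vessel limit and no segregation rule is violated.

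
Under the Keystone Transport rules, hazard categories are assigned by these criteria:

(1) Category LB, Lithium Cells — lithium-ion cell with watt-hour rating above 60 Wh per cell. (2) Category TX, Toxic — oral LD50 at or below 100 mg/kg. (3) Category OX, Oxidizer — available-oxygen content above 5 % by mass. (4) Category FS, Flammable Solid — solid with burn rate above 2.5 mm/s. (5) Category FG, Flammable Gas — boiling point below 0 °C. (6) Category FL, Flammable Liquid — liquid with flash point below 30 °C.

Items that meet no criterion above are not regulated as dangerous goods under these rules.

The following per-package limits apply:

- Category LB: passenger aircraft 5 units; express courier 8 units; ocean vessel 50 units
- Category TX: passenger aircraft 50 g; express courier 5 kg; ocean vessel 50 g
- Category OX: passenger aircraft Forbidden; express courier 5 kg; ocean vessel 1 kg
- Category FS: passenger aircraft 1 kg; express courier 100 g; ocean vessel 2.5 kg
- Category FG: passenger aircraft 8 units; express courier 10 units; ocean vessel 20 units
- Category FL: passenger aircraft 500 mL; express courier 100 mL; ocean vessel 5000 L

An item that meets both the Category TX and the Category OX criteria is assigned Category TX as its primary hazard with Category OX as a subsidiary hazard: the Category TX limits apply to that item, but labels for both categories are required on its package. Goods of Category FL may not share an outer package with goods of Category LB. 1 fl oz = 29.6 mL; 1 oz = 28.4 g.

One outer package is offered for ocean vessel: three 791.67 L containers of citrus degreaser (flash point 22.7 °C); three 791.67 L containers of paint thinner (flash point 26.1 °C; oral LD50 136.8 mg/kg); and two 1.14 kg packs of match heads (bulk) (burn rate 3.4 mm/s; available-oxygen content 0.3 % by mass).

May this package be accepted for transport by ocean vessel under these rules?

Citrus degreaser: flash point 22.7 °C < 30 °C → Category FL (Flammable Liquid).
With flash point 26.1 °C (< 30 °C), the paint thinner falls in Category FL.
With burn rate 3.4 mm/s (> 2.5 mm/s), the match heads (bulk) fall in Category FS.
Total Category FL: (three 791.67 L containers = 2375.01 L) + (three 791.67 L containers = 2375.01 L) = 4750.02 L.
That is within the Category FL ocean vessel limit of 5000 L.
Category FS quantity: two 1.14 kg packs = 2.28 kg.
2.28 kg is within the ocean vessel limit of 2.5 kg for Category FS.
The segregation rule (Category FL with Category LB) does not apply to Category FL with Category FS.
Every hazard category is within its ocean vessel limit and no segregation rule is violated.

Yes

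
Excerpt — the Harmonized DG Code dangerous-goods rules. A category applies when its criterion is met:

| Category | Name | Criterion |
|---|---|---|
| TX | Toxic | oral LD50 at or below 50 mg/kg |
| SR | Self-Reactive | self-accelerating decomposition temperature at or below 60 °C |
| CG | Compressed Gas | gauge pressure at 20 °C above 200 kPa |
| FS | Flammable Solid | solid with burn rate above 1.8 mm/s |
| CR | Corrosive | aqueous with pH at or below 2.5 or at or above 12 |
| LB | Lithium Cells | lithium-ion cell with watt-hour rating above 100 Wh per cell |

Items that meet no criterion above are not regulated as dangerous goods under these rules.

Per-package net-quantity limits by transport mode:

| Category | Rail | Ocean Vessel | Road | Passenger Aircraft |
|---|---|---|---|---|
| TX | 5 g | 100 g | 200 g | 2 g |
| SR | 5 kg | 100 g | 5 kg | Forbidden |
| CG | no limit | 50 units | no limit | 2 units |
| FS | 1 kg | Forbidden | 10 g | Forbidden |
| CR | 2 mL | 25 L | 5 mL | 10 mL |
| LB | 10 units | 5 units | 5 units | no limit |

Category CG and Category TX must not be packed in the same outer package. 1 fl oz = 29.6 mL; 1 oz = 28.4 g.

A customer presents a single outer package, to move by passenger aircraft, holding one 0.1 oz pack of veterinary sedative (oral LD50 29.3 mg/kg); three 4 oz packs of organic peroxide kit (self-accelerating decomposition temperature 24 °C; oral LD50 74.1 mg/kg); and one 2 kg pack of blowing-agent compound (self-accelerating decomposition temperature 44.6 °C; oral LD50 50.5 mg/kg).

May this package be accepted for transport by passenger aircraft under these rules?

Veterinary sedative: oral LD50 29.3 mg/kg ≤ 50 mg/kg → Category TX (Toxic).
Self-accelerating decomposition temperature 24 °C meets the Category SR criterion (Self-Reactive), so the organic peroxide kit is Category SR.
Blowing-agent compound: self-accelerating decomposition temperature 44.6 °C ≤ 60 °C → Category SR (Self-Reactive).
Category SR net quantity: (three 4 oz packs = 340.8 g) + 2 kg = 2340.8 g.
By passenger aircraft, Category SR is Forbidden regardless of quantity.
Category TX quantity: one 0.1 oz pack = 2.84 g.
2.84 g exceeds the passenger aircraft limit of 2 g for Category TX.
The segregation rule (Category CG with Category TX) does not apply to Category SR with Category TX.

No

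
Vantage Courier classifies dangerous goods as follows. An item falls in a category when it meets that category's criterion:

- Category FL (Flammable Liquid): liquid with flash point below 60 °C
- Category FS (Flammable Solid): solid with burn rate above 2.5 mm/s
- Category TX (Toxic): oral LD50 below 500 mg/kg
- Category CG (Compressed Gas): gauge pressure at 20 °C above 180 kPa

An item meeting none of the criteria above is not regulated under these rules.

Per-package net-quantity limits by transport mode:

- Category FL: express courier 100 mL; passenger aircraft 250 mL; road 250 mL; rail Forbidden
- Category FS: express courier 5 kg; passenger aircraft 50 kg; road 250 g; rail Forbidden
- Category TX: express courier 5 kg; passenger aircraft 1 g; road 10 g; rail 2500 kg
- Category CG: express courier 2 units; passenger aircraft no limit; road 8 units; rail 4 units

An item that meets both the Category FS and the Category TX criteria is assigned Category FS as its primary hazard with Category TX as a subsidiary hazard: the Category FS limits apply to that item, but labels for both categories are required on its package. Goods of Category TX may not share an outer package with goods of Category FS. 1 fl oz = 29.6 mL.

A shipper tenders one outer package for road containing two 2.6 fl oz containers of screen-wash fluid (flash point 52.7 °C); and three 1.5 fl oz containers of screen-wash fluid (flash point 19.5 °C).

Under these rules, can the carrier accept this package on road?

Screen-wash fluid: flash point 52.7 °C < 60 °C → Category FL (Flammable Liquid).
Flash point 19.5 °C meets the Category FL criterion (Flammable Liquid), so the screen-wash fluid is Category FL.
Category FL net quantity: (two 2.6 fl oz containers = 153.92 mL) + (three 1.5 fl oz containers = 133.2 mL) = 287.12 mL.
287.12 mL > 250 mL (road limit, Category FL) — over the limit.

No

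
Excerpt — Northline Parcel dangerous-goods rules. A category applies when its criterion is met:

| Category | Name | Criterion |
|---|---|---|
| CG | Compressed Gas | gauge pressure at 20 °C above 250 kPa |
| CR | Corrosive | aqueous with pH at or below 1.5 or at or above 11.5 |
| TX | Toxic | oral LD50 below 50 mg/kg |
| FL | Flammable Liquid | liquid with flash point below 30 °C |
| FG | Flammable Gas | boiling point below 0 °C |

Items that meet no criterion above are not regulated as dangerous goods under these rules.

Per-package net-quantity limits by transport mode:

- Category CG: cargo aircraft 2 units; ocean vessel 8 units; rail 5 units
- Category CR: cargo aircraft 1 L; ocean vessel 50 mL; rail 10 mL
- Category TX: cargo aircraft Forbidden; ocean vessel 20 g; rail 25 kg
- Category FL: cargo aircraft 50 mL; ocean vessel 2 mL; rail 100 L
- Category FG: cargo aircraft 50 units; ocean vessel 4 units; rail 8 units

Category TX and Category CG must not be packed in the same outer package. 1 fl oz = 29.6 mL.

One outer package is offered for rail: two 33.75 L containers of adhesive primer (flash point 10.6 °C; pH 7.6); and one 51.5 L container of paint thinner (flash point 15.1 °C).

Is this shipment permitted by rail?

No

Flash point 10.6 °C meets the Category FL criterion (Flammable Liquid), so the adhesive primer is Category FL.
Flash point 15.1 °C meets the Category FL criterion (Flammable Liquid), so the paint thinner is Category FL.
Category FL net quantity: (two 33.75 L containers = 67.5 L) + 51.5 L = 119 L.
119 L > 100 L (rail limit, Category FL) — over the limit.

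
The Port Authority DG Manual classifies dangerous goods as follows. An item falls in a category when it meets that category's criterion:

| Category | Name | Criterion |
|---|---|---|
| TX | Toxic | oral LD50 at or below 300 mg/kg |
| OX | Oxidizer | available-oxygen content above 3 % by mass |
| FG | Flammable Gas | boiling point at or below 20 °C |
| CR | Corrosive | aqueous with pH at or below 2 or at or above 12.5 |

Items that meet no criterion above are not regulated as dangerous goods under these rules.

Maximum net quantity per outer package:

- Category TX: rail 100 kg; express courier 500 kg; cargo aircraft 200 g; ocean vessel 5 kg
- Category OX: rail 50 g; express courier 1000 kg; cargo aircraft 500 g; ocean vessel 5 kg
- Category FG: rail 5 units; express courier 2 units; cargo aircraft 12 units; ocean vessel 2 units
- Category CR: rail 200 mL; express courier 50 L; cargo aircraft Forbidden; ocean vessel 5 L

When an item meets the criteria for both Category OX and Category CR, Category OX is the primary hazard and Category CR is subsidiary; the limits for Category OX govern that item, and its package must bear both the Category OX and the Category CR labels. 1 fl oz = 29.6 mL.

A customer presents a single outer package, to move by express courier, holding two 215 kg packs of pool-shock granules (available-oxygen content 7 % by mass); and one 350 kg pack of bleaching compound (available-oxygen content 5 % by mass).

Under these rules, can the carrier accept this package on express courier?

Yes

With available-oxygen content 7 % by mass (> 3 % by mass), the pool-shock granules fall in Category OX.
Bleaching compound: available-oxygen content 5 % by mass > 3 % by mass → Category OX (Oxidizer).
Category OX net quantity: (two 215 kg packs = 430 kg) + 350 kg = 780 kg.
780 kg ≤ 1000 kg (express courier limit, Category OX) — within limit.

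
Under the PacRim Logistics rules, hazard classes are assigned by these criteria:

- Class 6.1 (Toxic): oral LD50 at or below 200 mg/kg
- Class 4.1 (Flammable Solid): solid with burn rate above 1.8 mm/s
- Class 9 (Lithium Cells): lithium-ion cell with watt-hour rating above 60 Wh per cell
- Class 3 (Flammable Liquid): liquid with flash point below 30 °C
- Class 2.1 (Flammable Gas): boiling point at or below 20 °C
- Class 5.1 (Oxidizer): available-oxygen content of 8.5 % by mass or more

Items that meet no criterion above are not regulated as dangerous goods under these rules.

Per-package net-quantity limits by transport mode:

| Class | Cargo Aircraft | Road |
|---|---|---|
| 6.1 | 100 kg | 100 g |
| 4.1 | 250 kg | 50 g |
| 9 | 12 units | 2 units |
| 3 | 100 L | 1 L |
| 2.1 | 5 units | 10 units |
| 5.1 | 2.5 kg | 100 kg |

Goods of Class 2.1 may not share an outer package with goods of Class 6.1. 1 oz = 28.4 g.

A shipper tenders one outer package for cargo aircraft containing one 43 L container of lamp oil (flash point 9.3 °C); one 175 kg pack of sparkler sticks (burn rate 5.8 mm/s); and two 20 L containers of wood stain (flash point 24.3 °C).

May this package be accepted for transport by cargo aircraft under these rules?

Yes

Flash point 9.3 °C meets the Class 3 criterion (Flammable Liquid), so the lamp oil is Class 3.
Burn rate 5.8 mm/s meets the Class 4.1 criterion (Flammable Solid), so the sparkler sticks are Class 4.1.
With flash point 24.3 °C (< 30 °C), the wood stain falls in Class 3.
Total Class 3: 43 L + (two 20 L containers = 40 L) = 83 L.
That is within the Class 3 cargo aircraft limit of 100 L.
Class 4.1 quantity: 175 kg.
That is within the Class 4.1 cargo aircraft limit of 250 kg.
The segregation rule (Class 2.1 with Class 6.1) does not apply to Class 3 with Class 4.1.
Every hazard class is within its cargo aircraft limit and no segregation rule is violated.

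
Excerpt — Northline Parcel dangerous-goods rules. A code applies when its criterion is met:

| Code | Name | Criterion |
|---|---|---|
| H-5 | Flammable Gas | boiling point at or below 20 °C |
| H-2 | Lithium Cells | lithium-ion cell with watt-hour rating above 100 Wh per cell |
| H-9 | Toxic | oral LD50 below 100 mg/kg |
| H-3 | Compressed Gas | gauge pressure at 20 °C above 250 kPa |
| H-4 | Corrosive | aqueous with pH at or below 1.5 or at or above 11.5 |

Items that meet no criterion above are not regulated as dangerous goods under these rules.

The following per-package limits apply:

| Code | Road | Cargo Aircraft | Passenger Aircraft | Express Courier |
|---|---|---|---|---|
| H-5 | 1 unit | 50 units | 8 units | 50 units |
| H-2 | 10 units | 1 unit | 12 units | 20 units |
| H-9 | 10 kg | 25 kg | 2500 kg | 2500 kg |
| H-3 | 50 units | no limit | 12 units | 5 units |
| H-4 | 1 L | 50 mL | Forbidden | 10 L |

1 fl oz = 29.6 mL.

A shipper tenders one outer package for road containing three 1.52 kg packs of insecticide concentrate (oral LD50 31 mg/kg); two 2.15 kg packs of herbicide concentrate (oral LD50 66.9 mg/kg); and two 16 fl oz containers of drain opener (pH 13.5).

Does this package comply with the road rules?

With oral LD50 31 mg/kg (< 100 mg/kg), the insecticide concentrate falls in Code H-9.
The herbicide concentrate has oral LD50 66.9 mg/kg, which is < 100 mg/kg, so it is Code H-9 (Toxic).
Drain opener: pH 13.5 ≥ 11.5 → Code H-4 (Corrosive).
Code H-9 net quantity: (three 1.52 kg packs = 4.56 kg) + (two 2.15 kg packs = 4.3 kg) = 8.86 kg.
That is within the Code H-9 road limit of 10 kg.
Code H-4 quantity: two 16 fl oz containers = 947.2 mL.
That is within the Code H-4 road limit of 1 L.
Every hazard code is within its road limit and no segregation rule is violated.

Yes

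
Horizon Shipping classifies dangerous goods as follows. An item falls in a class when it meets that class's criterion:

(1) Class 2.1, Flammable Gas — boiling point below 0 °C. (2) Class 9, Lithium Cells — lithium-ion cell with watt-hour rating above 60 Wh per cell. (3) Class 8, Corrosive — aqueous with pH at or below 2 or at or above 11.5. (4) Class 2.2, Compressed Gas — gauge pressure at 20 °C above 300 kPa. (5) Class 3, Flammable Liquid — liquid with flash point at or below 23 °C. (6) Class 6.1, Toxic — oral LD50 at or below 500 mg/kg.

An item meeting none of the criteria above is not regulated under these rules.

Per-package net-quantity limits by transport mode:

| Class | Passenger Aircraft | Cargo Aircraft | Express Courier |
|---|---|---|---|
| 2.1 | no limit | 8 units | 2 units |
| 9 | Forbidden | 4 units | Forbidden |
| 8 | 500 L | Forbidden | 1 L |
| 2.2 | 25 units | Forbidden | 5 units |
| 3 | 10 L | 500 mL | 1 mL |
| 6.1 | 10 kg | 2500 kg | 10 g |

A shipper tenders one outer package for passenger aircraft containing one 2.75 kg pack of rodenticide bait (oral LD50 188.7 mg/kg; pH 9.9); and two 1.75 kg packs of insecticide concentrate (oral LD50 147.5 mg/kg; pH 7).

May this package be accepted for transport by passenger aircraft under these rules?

Yes

With oral LD50 188.7 mg/kg (≤ 500 mg/kg), the rodenticide bait falls in Class 6.1.
With oral LD50 147.5 mg/kg (≤ 500 mg/kg), the insecticide concentrate falls in Class 6.1.
Total Class 6.1: 2.75 kg + (two 1.75 kg packs = 3.5 kg) = 6.25 kg.
That is within the Class 6.1 passenger aircraft limit of 10 kg.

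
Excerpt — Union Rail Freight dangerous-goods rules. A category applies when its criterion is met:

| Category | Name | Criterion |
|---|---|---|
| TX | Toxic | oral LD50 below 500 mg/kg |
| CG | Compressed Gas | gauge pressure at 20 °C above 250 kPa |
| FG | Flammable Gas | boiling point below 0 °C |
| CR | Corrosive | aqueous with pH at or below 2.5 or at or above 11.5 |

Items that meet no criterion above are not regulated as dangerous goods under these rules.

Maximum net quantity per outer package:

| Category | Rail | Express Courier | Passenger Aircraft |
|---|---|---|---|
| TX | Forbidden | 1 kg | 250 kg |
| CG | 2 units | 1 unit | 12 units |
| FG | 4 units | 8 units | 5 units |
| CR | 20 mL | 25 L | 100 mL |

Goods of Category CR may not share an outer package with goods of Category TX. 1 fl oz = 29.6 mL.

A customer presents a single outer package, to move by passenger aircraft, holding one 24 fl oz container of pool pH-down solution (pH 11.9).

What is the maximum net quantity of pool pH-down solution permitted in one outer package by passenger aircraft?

100 mL

Pool pH-down solution: pH 11.9 ≥ 11.5 → Category CR (Corrosive).
The passenger aircraft limit for Category CR is 100 mL.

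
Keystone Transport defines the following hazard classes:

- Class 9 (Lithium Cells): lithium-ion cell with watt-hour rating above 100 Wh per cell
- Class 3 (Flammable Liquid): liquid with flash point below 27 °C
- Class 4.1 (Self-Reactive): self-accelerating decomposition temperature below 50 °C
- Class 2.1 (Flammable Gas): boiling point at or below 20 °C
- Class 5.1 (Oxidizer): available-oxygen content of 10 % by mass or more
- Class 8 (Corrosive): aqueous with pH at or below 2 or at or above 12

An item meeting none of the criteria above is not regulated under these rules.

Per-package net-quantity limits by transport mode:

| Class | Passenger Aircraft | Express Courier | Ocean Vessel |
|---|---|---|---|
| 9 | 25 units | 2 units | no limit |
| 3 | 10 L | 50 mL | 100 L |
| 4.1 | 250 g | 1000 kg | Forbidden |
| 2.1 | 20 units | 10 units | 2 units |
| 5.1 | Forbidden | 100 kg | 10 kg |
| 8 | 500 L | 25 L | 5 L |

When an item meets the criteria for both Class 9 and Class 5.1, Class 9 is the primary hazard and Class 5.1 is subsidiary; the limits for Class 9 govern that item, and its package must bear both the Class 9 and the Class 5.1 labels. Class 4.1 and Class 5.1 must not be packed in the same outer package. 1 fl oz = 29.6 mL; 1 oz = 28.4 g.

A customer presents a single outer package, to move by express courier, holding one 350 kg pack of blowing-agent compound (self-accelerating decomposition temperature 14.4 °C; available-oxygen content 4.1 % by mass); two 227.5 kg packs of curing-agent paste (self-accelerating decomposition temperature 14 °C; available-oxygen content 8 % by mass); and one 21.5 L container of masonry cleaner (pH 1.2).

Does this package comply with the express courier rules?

The blowing-agent compound has self-accelerating decomposition temperature 14.4 °C, which is < 50 °C, so it is Class 4.1 (Self-Reactive).
The curing-agent paste has self-accelerating decomposition temperature 14 °C, which is < 50 °C, so it is Class 4.1 (Self-Reactive).
With pH 1.2 (≤ 2), the masonry cleaner falls in Class 8.
Total Class 4.1: 350 kg + (two 227.5 kg packs = 455 kg) = 805 kg.
805 kg ≤ 1000 kg (express courier limit, Class 4.1) — within limit.
Class 8 quantity: 21.5 L.
21.5 L ≤ 25 L (express courier limit, Class 8) — within limit.
The segregation rule (Class 4.1 with Class 5.1) does not apply to Class 4.1 with Class 8.
Every hazard class is within its express courier limit and no segregation rule is violated.

Yes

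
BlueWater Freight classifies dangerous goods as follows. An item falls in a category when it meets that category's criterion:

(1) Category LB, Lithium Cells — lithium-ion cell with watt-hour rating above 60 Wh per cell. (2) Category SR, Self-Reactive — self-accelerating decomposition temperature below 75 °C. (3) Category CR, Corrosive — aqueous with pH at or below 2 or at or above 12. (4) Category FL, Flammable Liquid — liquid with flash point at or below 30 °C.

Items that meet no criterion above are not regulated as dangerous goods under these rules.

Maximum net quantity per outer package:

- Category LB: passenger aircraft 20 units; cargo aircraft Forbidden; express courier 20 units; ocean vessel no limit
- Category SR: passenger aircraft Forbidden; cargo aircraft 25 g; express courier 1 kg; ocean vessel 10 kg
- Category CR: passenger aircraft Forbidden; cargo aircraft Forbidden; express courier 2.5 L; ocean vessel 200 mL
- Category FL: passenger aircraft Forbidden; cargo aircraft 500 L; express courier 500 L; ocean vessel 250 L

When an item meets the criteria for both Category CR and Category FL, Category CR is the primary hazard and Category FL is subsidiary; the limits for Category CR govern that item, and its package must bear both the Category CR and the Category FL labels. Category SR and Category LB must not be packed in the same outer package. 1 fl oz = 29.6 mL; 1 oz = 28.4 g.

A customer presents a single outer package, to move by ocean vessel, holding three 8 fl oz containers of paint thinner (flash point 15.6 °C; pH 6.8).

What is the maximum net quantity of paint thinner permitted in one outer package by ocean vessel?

250 L

The paint thinner has flash point 15.6 °C, which is ≤ 30 °C, so it is Category FL (Flammable Liquid).
The ocean vessel limit for Category FL is 250 L.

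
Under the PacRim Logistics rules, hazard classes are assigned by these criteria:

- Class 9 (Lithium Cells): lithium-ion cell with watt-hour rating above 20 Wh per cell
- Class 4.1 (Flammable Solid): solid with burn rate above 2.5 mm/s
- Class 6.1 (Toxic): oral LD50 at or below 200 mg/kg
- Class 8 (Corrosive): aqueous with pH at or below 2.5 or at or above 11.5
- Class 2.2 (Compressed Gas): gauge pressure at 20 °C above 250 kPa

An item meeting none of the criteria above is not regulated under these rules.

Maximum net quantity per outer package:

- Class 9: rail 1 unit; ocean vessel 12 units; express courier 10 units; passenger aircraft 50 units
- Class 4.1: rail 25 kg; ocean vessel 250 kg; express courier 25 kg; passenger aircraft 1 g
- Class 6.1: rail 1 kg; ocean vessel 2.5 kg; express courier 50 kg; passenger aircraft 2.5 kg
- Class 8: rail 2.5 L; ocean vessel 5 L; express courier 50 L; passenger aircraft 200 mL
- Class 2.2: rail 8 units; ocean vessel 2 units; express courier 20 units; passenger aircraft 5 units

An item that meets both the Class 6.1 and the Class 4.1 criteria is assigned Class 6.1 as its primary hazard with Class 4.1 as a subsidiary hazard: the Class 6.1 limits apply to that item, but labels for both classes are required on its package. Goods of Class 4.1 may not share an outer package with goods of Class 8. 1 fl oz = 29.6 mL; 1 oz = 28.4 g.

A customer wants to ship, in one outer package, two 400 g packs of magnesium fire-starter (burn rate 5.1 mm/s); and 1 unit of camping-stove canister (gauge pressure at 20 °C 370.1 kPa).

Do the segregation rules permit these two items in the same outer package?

Burn rate 5.1 mm/s meets the Class 4.1 criterion (Flammable Solid), so the magnesium fire-starter is Class 4.1.
Camping-stove canister: gauge pressure at 20 °C 370.1 kPa > 250 kPa → Class 2.2 (Compressed Gas).
No segregation rule bars Class 4.1 with Class 2.2.

Yes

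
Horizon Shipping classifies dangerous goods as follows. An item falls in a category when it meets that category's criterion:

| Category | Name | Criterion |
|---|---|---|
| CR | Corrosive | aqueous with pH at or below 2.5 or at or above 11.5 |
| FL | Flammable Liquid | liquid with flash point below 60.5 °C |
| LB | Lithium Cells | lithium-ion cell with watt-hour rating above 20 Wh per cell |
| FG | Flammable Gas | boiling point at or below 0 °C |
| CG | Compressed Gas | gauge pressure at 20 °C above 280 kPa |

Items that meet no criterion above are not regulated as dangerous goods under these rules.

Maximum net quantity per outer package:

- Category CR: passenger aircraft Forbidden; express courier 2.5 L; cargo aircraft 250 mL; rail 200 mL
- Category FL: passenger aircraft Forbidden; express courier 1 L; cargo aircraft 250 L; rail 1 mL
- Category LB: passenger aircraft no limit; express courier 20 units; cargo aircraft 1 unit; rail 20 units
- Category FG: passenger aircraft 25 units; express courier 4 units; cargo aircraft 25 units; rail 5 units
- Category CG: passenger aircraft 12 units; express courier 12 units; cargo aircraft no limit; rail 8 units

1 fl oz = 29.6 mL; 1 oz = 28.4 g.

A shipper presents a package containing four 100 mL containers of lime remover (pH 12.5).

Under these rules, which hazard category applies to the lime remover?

Category CR

The lime remover has pH 12.5, which is ≥ 11.5, so it is Category CR (Corrosive).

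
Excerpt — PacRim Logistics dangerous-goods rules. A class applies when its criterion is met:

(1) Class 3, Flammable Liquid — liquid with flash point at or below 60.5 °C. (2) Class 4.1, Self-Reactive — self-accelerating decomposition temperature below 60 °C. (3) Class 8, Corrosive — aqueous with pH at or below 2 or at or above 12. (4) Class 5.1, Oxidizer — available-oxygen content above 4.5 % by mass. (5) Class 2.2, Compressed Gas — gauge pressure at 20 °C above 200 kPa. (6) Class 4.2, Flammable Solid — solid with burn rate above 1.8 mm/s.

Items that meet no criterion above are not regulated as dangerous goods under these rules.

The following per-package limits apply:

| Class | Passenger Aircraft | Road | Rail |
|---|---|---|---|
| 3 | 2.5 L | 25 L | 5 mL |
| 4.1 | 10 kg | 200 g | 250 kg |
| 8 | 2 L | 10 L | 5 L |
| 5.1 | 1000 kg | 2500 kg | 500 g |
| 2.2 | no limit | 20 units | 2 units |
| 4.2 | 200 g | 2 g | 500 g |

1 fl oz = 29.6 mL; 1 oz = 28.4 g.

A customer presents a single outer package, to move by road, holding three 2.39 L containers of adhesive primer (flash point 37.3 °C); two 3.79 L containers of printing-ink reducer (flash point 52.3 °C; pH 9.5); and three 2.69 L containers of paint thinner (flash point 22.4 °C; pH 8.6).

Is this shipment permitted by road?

With flash point 37.3 °C (≤ 60.5 °C), the adhesive primer falls in Class 3.
Flash point 52.3 °C meets the Class 3 criterion (Flammable Liquid), so the printing-ink reducer is Class 3.
Paint thinner: flash point 22.4 °C ≤ 60.5 °C → Class 3 (Flammable Liquid).
Total Class 3: (three 2.39 L containers = 7.17 L) + (two 3.79 L containers = 7.58 L) + (three 2.69 L containers = 8.07 L) = 22.82 L.
That is within the Class 3 road limit of 25 L.

Yes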